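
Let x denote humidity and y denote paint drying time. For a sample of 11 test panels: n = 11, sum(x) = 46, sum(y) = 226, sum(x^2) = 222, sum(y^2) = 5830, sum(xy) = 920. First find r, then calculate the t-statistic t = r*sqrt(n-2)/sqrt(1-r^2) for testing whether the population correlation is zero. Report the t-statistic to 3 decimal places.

-0.405

S_xy = nΣxy − ΣxΣy = 11·920 − 46·226 = 10120 − 10396 = -276
S_xx = nΣx² − (Σx)² = 11·222 − 46² = 2442 − 2116 = 326
S_yy = nΣy² − (Σy)² = 11·5830 − 226² = 64130 − 51076 = 13054
r = S_xy / √(S_xx·S_yy) = -276 / √(326·13054) = -276 / √4255604 = -276 / 2062.9115 = -0.1338
t = r·√(n−2)/√(1−r²) = -0.1338·√9 / √(1−0.017902) = -0.401400 / 0.991009 = -0.405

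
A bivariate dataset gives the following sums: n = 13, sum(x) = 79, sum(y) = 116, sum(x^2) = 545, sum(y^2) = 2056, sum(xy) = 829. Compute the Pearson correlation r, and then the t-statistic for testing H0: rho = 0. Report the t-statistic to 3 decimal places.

Numerator: nΣxy − (Σx)(Σy) = 13·829 − (79)(116) = 1613
Denominator: √[(nΣx²−(Σx)²)(nΣy²−(Σy)²)]
  nΣx²−(Σx)² = 13·545 − 6241 = 844;  nΣy²−(Σy)² = 13·2056 − 13456 = 13272
  √(844·13272) = √11201568 = 3346.8744
r = 1613 / 3346.8744 = 0.4819
t = r·√(n−2)/√(1−r²) = 0.4819·√11 / √(1−0.232228) = 1.598281 / 0.876226 = 1.824

1.824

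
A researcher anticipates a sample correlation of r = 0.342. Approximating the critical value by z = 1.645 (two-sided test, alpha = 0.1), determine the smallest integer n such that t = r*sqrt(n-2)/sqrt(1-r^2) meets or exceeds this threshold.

r√(n−2)/√(1−r²) ≥ 1.645  ⇔  n−2 ≥ (1.645)²·(1−r²)/r²
(1−r²)/r² = (1−0.116964)/0.116964 = 7.5496
n ≥ 2 + 2.706025·7.5496 = 2 + 20.4294 = 22.4294
⌈22.4294⌉ = 23

23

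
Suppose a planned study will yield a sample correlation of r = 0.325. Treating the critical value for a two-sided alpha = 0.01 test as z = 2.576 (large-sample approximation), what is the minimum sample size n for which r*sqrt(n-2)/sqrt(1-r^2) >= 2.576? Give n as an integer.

59

Need r·√(n−2)/√(1−r²) ≥ 2.576
√(n−2) ≥ 2.576·√(1−0.105625) / 0.325 = 2.576·0.945714 / 0.325 = 7.4959
n−2 ≥ 56.1885  ⇒  n ≥ 58.1885
Smallest integer n = 59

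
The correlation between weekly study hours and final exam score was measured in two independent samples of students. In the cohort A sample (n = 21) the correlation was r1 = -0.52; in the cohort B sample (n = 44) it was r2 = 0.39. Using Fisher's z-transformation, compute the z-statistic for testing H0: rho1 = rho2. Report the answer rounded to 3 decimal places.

-3.495

Fisher z-transforms: z1 = atanh(-0.52) = -0.576340, z2 = atanh(0.39) = 0.411800; difference d = -0.988140
Var(d) = 1/18 + 1/41 = 0.0555556 + 0.0243902 = 0.0799458
z = d/√Var(d) = -0.988140 / √0.0799458 = -0.988140 / 0.282747 = -3.495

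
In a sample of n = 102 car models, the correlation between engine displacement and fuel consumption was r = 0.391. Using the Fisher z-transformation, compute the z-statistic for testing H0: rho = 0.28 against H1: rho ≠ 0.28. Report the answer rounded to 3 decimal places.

z_r = atanh(0.391) = 0.412980,  z_0 = atanh(0.28) = 0.287682
SE = 1/√(n−3) = 1/√99 = 0.100504
z = (z_r − z_0)/SE = (0.412980 − 0.287682) / 0.100504 = 0.125298 / 0.100504 = 1.247

1.247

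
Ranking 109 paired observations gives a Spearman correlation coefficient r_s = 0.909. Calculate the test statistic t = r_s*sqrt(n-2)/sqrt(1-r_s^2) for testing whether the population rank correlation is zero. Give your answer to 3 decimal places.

1 − r_s² = 1 − 0.826281 = 0.173719;  √(1−r_s²) = 0.416796
√(n−2) = √107 = 10.344080
t = r_s·√(n−2)/√(1−r_s²) = 0.909 · 10.344080 / 0.416796 = 22.560

22.560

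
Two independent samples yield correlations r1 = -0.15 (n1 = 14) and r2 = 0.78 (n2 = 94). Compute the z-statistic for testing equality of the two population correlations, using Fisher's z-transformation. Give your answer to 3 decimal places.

z1 = atanh(-0.15) = -0.151140,  z2 = atanh(0.78) = 1.045371
SE = √(1/(n1−3) + 1/(n2−3)) = √(1/11 + 1/91) = √(0.0909091 + 0.0109890) = √0.1018981 = 0.319215
z = (z1 − z2)/SE = (-0.151140 − 1.045371) / 0.319215 = -1.196511 / 0.319215 = -3.748

-3.748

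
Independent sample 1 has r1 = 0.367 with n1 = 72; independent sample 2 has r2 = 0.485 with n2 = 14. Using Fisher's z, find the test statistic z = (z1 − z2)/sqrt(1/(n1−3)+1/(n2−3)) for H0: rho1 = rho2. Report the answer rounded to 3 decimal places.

-0.445

Fisher z-transforms: z1 = atanh(0.367) = 0.384952, z2 = atanh(0.485) = 0.529502; difference d = -0.144550
Var(d) = 1/69 + 1/11 = 0.0144928 + 0.0909091 = 0.1054019
z = d/√Var(d) = -0.144550 / √0.1054019 = -0.144550 / 0.324657 = -0.445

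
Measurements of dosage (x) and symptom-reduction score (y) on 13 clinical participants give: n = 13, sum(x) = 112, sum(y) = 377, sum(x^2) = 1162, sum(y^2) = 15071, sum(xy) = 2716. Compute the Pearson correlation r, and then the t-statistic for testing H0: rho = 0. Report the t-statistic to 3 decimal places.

S_xy = nΣxy − ΣxΣy = 13·2716 − 112·377 = 35308 − 42224 = -6916
S_xx = nΣx² − (Σx)² = 13·1162 − 112² = 15106 − 12544 = 2562
S_yy = nΣy² − (Σy)² = 13·15071 − 377² = 195923 − 142129 = 53794
r = S_xy / √(S_xx·S_yy) = -6916 / √(2562·53794) = -6916 / √137820228 = -6916 / 11739.6860 = -0.5891
t = r·√(n−2)/√(1−r²) = -0.5891·√11 / √(1−0.347039) = -1.953824 / 0.808060 = -2.418

-2.418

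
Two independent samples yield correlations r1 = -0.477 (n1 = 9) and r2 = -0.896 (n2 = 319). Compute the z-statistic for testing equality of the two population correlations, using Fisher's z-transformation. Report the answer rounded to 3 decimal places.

2.263

Fisher z-transforms: z1 = atanh(-0.477) = -0.519093, z2 = atanh(-0.896) = -1.451555; difference d = 0.932462
Var(d) = 1/6 + 1/316 = 0.1666667 + 0.0031646 = 0.1698313
z = d/√Var(d) = 0.932462 / √0.1698313 = 0.932462 / 0.412106 = 2.263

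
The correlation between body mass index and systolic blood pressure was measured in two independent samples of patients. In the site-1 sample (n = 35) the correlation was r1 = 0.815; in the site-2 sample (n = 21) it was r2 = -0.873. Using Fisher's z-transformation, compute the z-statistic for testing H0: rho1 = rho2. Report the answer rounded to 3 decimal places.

Fisher z-transforms: z1 = atanh(0.815) = 1.141742, z2 = atanh(-0.873) = -1.345555; difference d = 2.487297
Var(d) = 1/32 + 1/18 = 0.0312500 + 0.0555556 = 0.0868056
z = d/√Var(d) = 2.487297 / √0.0868056 = 2.487297 / 0.294628 = 8.442

8.442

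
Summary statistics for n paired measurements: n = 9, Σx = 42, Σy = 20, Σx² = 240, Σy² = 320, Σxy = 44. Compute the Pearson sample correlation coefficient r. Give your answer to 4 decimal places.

S_xy = nΣxy − ΣxΣy = 9·44 − 42·20 = 396 − 840 = -444
S_xx = nΣx² − (Σx)² = 9·240 − 42² = 2160 − 1764 = 396
S_yy = nΣy² − (Σy)² = 9·320 − 20² = 2880 − 400 = 2480
r = S_xy / √(S_xx·S_yy) = -444 / √(396·2480) = -444 / √982080 = -444 / 990.9995 = -0.4480

-0.4480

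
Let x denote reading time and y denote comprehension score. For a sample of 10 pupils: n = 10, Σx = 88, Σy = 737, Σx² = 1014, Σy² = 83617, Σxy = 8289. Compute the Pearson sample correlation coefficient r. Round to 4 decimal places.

Numerator: nΣxy − (Σx)(Σy) = 10·8289 − (88)(737) = 18034
Denominator: √[(nΣx²−(Σx)²)(nΣy²−(Σy)²)]
  nΣx²−(Σx)² = 10·1014 − 7744 = 2396;  nΣy²−(Σy)² = 10·83617 − 543169 = 293001
  √(2396·293001) = √702030396 = 26495.8562
r = 18034 / 26495.8562 = 0.6806

0.6806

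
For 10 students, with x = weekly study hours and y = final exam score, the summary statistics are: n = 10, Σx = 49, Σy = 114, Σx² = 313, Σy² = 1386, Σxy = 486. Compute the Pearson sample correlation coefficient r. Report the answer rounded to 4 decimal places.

-0.9148

Numerator: nΣxy − (Σx)(Σy) = 10·486 − (49)(114) = -726
Denominator: √[(nΣx²−(Σx)²)(nΣy²−(Σy)²)]
  nΣx²−(Σx)² = 10·313 − 2401 = 729;  nΣy²−(Σy)² = 10·1386 − 12996 = 864
  √(729·864) = √629856 = 793.6347
r = -726 / 793.6347 = -0.9148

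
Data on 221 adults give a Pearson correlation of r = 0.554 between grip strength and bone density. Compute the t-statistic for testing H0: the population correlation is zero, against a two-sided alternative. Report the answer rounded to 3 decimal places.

1 − r² = 1 − 0.306916 = 0.693084;  √(1−r²) = 0.832517
√(n−2) = √219 = 14.798649
t = r·√(n−2)/√(1−r²) = 0.554 · 14.798649 / 0.832517 = 9.848

9.848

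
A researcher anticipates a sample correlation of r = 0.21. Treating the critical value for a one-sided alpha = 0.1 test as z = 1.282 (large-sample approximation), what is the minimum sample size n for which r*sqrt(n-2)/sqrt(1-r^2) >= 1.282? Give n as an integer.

38

r√(n−2)/√(1−r²) ≥ 1.282  ⇔  n−2 ≥ (1.282)²·(1−r²)/r²
(1−r²)/r² = (1−0.0441)/0.0441 = 21.6757
n ≥ 2 + 1.643524·21.6757 = 2 + 35.6245 = 37.6245
⌈37.6245⌉ = 38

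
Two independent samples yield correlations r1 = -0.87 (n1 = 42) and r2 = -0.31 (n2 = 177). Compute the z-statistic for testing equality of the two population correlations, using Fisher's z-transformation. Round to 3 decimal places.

-5.715

Fisher z-transforms: z1 = atanh(-0.87) = -1.333080, z2 = atanh(-0.31) = -0.320545; difference d = -1.012535
Var(d) = 1/39 + 1/174 = 0.0256410 + 0.0057471 = 0.0313881
z = d/√Var(d) = -1.012535 / √0.0313881 = -1.012535 / 0.177167 = -5.715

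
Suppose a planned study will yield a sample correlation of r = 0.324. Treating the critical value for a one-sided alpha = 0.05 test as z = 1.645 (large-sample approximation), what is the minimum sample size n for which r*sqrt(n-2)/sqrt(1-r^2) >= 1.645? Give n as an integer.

Need r·√(n−2)/√(1−r²) ≥ 1.645
√(n−2) ≥ 1.645·√(1−0.104976) / 0.324 = 1.645·0.946057 / 0.324 = 4.8033
n−2 ≥ 23.0717  ⇒  n ≥ 25.0717
Smallest integer n = 26

26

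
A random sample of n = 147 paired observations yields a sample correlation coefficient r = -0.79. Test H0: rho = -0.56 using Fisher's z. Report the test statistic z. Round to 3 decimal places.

-5.263

Fisher z: atanh(-0.79) = -1.071432, atanh(-0.56) = -0.632833
z = (z_r − z_0)·√(n−3) = (-1.071432 − (-0.632833))·√144 = -0.438599 · 12.000000 = -5.263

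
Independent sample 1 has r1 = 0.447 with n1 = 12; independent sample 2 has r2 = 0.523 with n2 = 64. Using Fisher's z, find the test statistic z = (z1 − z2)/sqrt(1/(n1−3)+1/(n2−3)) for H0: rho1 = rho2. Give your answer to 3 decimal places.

-0.279

z1 = atanh(0.447) = 0.480945,  z2 = atanh(0.523) = 0.580460
SE = √(1/(n1−3) + 1/(n2−3)) = √(1/9 + 1/61) = √(0.1111111 + 0.0163934) = √0.1275045 = 0.357078
z = (z1 − z2)/SE = (0.480945 − 0.580460) / 0.357078 = -0.099515 / 0.357078 = -0.279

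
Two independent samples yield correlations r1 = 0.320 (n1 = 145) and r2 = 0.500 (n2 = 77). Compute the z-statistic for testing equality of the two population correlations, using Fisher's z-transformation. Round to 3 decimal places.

-1.518

Fisher z-transforms: z1 = atanh(0.320) = 0.331647, z2 = atanh(0.500) = 0.549306; difference d = -0.217659
Var(d) = 1/142 + 1/74 = 0.0070423 + 0.0135135 = 0.0205558
z = d/√Var(d) = -0.217659 / √0.0205558 = -0.217659 / 0.143373 = -1.518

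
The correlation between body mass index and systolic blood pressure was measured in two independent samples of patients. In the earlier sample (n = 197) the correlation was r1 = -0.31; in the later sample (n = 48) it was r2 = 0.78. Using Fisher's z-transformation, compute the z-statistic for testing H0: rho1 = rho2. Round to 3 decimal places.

-8.255

Fisher z-transforms: z1 = atanh(-0.31) = -0.320545, z2 = atanh(0.78) = 1.045371; difference d = -1.365916
Var(d) = 1/194 + 1/45 = 0.0051546 + 0.0222222 = 0.0273768
z = d/√Var(d) = -1.365916 / √0.0273768 = -1.365916 / 0.165459 = -8.255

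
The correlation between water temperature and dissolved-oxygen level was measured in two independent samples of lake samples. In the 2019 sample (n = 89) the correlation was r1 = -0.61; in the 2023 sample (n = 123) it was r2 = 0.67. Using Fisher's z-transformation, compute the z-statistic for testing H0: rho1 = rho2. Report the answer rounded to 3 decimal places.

-10.756

z1 = atanh(-0.61) = -0.708921,  z2 = atanh(0.67) = 0.810743
SE = √(1/(n1−3) + 1/(n2−3)) = √(1/86 + 1/120) = √(0.0116279 + 0.0083333) = √0.0199612 = 0.141284
z = (z1 − z2)/SE = (-0.708921 − 0.810743) / 0.141284 = -1.519664 / 0.141284 = -10.756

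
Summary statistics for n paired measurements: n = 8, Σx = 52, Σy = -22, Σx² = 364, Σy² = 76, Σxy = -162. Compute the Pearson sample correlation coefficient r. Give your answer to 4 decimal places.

-0.9465

S_xy = nΣxy − ΣxΣy = 8·(-162) − 52·(-22) = -1296 − (-1144) = -152
S_xx = nΣx² − (Σx)² = 8·364 − 52² = 2912 − 2704 = 208
S_yy = nΣy² − (Σy)² = 8·76 − (-22)² = 608 − 484 = 124
r = S_xy / √(S_xx·S_yy) = -152 / √(208·124) = -152 / √25792 = -152 / 160.5989 = -0.9465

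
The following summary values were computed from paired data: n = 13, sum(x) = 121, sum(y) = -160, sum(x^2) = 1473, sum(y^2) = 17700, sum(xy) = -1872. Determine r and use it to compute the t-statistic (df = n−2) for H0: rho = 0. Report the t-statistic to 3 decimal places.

-0.551

S_xy = nΣxy − ΣxΣy = 13·(-1872) − 121·(-160) = -24336 − (-19360) = -4976
S_xx = nΣx² − (Σx)² = 13·1473 − 121² = 19149 − 14641 = 4508
S_yy = nΣy² − (Σy)² = 13·17700 − (-160)² = 230100 − 25600 = 204500
r = S_xy / √(S_xx·S_yy) = -4976 / √(4508·204500) = -4976 / √921886000 = -4976 / 30362.5756 = -0.1639
t = r·√(n−2)/√(1−r²) = -0.1639·√11 / √(1−0.026863) = -0.543595 / 0.986477 = -0.551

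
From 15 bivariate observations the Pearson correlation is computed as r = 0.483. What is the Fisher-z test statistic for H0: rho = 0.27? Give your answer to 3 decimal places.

Fisher z: atanh(0.483) = 0.526890, atanh(0.27) = 0.276864
z = (z_r − z_0)·√(n−3) = (0.526890 − 0.276864)·√12 = 0.250026 · 3.464102 = 0.866

0.866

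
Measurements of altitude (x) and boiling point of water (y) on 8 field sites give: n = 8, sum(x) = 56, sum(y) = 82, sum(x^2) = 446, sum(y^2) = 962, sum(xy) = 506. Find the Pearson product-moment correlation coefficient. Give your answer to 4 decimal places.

S_xy = nΣxy − ΣxΣy = 8·506 − 56·82 = 4048 − 4592 = -544
S_xx = nΣx² − (Σx)² = 8·446 − 56² = 3568 − 3136 = 432
S_yy = nΣy² − (Σy)² = 8·962 − 82² = 7696 − 6724 = 972
r = S_xy / √(S_xx·S_yy) = -544 / √(432·972) = -544 / √419904 = -544 / 648.0000 = -0.8395

-0.8395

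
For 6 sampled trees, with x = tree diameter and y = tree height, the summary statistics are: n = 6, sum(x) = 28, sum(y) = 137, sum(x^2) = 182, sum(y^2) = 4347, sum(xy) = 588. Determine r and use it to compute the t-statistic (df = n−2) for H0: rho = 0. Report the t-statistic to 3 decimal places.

S_xy = nΣxy − ΣxΣy = 6·588 − 28·137 = 3528 − 3836 = -308
S_xx = nΣx² − (Σx)² = 6·182 − 28² = 1092 − 784 = 308
S_yy = nΣy² − (Σy)² = 6·4347 − 137² = 26082 − 18769 = 7313
r = S_xy / √(S_xx·S_yy) = -308 / √(308·7313) = -308 / √2252404 = -308 / 1500.8011 = -0.2052
t = r·√(n−2)/√(1−r²) = -0.2052·√4 / √(1−0.042107) = -0.410400 / 0.978720 = -0.419

-0.419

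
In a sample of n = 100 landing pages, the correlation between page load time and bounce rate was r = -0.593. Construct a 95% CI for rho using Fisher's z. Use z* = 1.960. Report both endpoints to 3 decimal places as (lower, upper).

(-0.707, -0.449)

Fisher z: z_r = atanh(r) = ½·ln((1+(-0.593))/(1−(-0.593))) = -0.682281
SE(z) = 1/√(n−3) = 1/√97 = 0.101535
95% ⇒ z* = 1.960; margin = 1.960·0.101535 = 0.199009
CI on z-scale: (-0.881290, -0.483272)
Back-transform: tanh(-0.881290) = -0.707065, tanh(-0.483272) = -0.448860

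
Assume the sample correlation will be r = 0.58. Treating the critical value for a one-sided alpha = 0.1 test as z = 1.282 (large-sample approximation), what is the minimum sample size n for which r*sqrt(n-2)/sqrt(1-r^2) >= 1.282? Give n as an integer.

Need r·√(n−2)/√(1−r²) ≥ 1.282
√(n−2) ≥ 1.282·√(1−0.3364) / 0.58 = 1.282·0.814616 / 0.58 = 1.8006
n−2 ≥ 3.2422  ⇒  n ≥ 5.2422
Smallest integer n = 6

6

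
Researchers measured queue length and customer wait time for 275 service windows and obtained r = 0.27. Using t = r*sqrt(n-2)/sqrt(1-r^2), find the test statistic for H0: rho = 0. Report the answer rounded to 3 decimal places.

1 − r² = 1 − 0.0729 = 0.9271;  √(1−r²) = 0.962860
√(n−2) = √273 = 16.522712
t = r·√(n−2)/√(1−r²) = 0.27 · 16.522712 / 0.962860 = 4.633

4.633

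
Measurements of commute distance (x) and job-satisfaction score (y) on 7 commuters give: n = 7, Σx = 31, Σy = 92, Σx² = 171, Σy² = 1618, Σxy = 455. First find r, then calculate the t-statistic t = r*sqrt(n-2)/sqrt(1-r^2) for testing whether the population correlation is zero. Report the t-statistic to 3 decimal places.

Numerator: nΣxy − (Σx)(Σy) = 7·455 − (31)(92) = 333
Denominator: √[(nΣx²−(Σx)²)(nΣy²−(Σy)²)]
  nΣx²−(Σx)² = 7·171 − 961 = 236;  nΣy²−(Σy)² = 7·1618 − 8464 = 2862
  √(236·2862) = √675432 = 821.8467
r = 333 / 821.8467 = 0.4052
t = r·√(n−2)/√(1−r²) = 0.4052·√5 / √(1−0.164187) = 0.906055 / 0.914228 = 0.991

0.991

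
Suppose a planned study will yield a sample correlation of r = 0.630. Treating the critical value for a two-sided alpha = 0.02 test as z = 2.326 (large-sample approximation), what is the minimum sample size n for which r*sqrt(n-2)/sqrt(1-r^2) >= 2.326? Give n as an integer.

11

r√(n−2)/√(1−r²) ≥ 2.326  ⇔  n−2 ≥ (2.326)²·(1−r²)/r²
(1−r²)/r² = (1−0.396900)/0.396900 = 1.5195
n ≥ 2 + 5.410276·1.5195 = 2 + 8.2209 = 10.2209
⌈10.2209⌉ = 11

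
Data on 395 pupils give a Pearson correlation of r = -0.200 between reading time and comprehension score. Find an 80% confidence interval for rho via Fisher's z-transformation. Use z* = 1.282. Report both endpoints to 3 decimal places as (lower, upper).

(-0.261, -0.137)

Fisher z: z_r = atanh(r) = ½·ln((1+(-0.200))/(1−(-0.200))) = -0.202733
SE(z) = 1/√(n−3) = 1/√392 = 0.050508
80% ⇒ z* = 1.282; margin = 1.282·0.050508 = 0.064751
CI on z-scale: (-0.267484, -0.137982)
Back-transform: tanh(-0.267484) = -0.261282, tanh(-0.137982) = -0.137113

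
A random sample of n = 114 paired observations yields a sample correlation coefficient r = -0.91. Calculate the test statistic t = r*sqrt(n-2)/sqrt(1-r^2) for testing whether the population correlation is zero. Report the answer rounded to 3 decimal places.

-23.228

t = r·√(n−2) / √(1−r²) with r = -0.91, n = 114
  = -0.91·√112 / √(1 − 0.8281)
  = -0.91·10.583005 / 0.414608
  = -9.630535 / 0.414608 = -23.228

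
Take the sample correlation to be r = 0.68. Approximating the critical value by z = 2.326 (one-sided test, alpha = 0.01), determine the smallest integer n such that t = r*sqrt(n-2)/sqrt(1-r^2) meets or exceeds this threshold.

9

r√(n−2)/√(1−r²) ≥ 2.326  ⇔  n−2 ≥ (2.326)²·(1−r²)/r²
(1−r²)/r² = (1−0.4624)/0.4624 = 1.1626
n ≥ 2 + 5.410276·1.1626 = 2 + 6.2900 = 8.2900
⌈8.2900⌉ = 9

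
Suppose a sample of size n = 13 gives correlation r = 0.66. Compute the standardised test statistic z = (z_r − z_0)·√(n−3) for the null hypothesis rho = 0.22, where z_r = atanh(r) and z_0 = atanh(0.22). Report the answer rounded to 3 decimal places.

1.800

Fisher z: atanh(0.66) = 0.792814, atanh(0.22) = 0.223656
z = (z_r − z_0)·√(n−3) = (0.792814 − 0.223656)·√10 = 0.569158 · 3.162278 = 1.800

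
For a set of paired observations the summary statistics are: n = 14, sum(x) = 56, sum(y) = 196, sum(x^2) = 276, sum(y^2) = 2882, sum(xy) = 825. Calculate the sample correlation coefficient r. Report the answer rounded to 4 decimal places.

Numerator: nΣxy − (Σx)(Σy) = 14·825 − (56)(196) = 574
Denominator: √[(nΣx²−(Σx)²)(nΣy²−(Σy)²)]
  nΣx²−(Σx)² = 14·276 − 3136 = 728;  nΣy²−(Σy)² = 14·2882 − 38416 = 1932
  √(728·1932) = √1406496 = 1185.9578
r = 574 / 1185.9578 = 0.4840

0.4840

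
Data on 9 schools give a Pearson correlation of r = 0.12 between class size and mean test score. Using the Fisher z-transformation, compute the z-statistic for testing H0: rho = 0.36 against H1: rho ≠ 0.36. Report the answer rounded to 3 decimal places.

-0.628

Fisher z: atanh(0.12) = 0.120581, atanh(0.36) = 0.376886
z = (z_r − z_0)·√(n−3) = (0.120581 − 0.376886)·√6 = -0.256305 · 2.449490 = -0.628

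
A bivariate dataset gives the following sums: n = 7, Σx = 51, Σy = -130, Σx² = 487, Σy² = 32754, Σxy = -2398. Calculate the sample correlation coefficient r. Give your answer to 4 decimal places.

-0.7753

Numerator: nΣxy − (Σx)(Σy) = 7·(-2398) − (51)(-130) = -10156
Denominator: √[(nΣx²−(Σx)²)(nΣy²−(Σy)²)]
  nΣx²−(Σx)² = 7·487 − 2601 = 808;  nΣy²−(Σy)² = 7·32754 − 16900 = 212378
  √(808·212378) = √171601424 = 13099.6727
r = -10156 / 13099.6727 = -0.7753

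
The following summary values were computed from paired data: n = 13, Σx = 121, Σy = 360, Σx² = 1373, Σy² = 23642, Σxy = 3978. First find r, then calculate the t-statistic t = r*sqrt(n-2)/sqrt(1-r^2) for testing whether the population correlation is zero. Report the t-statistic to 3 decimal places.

S_xy = nΣxy − ΣxΣy = 13·3978 − 121·360 = 51714 − 43560 = 8154
S_xx = nΣx² − (Σx)² = 13·1373 − 121² = 17849 − 14641 = 3208
S_yy = nΣy² − (Σy)² = 13·23642 − 360² = 307346 − 129600 = 177746
r = S_xy / √(S_xx·S_yy) = 8154 / √(3208·177746) = 8154 / √570209168 = 8154 / 23879.0529 = 0.3415
t = r·√(n−2)/√(1−r²) = 0.3415·√11 / √(1−0.116622) = 1.132627 / 0.939882 = 1.205

1.205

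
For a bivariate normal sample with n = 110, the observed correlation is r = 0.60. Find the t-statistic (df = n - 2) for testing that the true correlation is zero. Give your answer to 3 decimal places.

t = r·√(n−2) / √(1−r²) with r = 0.60, n = 110
  = 0.60·√108 / √(1 − 0.3600)
  = 0.60·10.392305 / 0.800000
  = 6.235383 / 0.800000 = 7.794

7.794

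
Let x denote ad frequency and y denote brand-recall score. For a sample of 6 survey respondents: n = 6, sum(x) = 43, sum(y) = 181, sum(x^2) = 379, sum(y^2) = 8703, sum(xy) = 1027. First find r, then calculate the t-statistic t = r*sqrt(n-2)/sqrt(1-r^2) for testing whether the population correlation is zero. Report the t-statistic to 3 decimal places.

-1.365

Numerator: nΣxy − (Σx)(Σy) = 6·1027 − (43)(181) = -1621
Denominator: √[(nΣx²−(Σx)²)(nΣy²−(Σy)²)]
  nΣx²−(Σx)² = 6·379 − 1849 = 425;  nΣy²−(Σy)² = 6·8703 − 32761 = 19457
  √(425·19457) = √8269225 = 2875.6260
r = -1621 / 2875.6260 = -0.5637
t = r·√(n−2)/√(1−r²) = -0.5637·√4 / √(1−0.317758) = -1.127400 / 0.825979 = -1.365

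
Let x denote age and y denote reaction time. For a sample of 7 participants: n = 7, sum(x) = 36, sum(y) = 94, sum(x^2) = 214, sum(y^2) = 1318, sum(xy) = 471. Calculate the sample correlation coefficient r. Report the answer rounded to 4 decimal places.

-0.3100

S_xy = nΣxy − ΣxΣy = 7·471 − 36·94 = 3297 − 3384 = -87
S_xx = nΣx² − (Σx)² = 7·214 − 36² = 1498 − 1296 = 202
S_yy = nΣy² − (Σy)² = 7·1318 − 94² = 9226 − 8836 = 390
r = S_xy / √(S_xx·S_yy) = -87 / √(202·390) = -87 / √78780 = -87 / 280.6778 = -0.3100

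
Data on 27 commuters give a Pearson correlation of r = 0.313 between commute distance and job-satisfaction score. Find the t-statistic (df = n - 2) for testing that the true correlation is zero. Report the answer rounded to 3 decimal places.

1 − r² = 1 − 0.097969 = 0.902031;  √(1−r²) = 0.949753
√(n−2) = √25 = 5.000000
t = r·√(n−2)/√(1−r²) = 0.313 · 5.000000 / 0.949753 = 1.648

1.648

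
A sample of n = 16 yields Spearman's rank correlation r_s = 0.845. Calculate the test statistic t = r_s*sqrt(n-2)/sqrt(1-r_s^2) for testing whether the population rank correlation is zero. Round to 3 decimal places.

5.912

t = r_s·√(n−2) / √(1−r_s²) with r_s = 0.845, n = 16
  = 0.845·√14 / √(1 − 0.714025)
  = 0.845·3.741657 / 0.534766
  = 3.161700 / 0.534766 = 5.912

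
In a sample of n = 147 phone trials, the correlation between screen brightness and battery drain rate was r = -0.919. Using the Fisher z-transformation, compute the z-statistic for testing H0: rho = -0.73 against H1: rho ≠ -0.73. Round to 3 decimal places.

Fisher z: atanh(-0.919) = -1.582555, atanh(-0.73) = -0.928727
z = (z_r − z_0)·√(n−3) = (-1.582555 − (-0.928727))·√144 = -0.653828 · 12.000000 = -7.846

-7.846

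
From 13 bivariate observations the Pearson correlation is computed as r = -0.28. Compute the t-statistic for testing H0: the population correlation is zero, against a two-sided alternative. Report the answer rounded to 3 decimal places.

-0.967

1 − r² = 1 − 0.0784 = 0.9216;  √(1−r²) = 0.960000
√(n−2) = √11 = 3.316625
t = r·√(n−2)/√(1−r²) = -0.28 · 3.316625 / 0.960000 = -0.967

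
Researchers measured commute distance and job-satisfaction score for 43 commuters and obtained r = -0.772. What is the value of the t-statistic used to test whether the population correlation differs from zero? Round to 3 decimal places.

1 − r² = 1 − 0.595984 = 0.404016;  √(1−r²) = 0.635623
√(n−2) = √41 = 6.403124
t = r·√(n−2)/√(1−r²) = -0.772 · 6.403124 / 0.635623 = -7.777

-7.777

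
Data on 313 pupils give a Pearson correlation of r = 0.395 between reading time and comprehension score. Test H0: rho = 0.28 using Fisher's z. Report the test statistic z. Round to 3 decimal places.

2.289

Fisher z: atanh(0.395) = 0.417711, atanh(0.28) = 0.287682
z = (z_r − z_0)·√(n−3) = (0.417711 − 0.287682)·√310 = 0.130029 · 17.606817 = 2.289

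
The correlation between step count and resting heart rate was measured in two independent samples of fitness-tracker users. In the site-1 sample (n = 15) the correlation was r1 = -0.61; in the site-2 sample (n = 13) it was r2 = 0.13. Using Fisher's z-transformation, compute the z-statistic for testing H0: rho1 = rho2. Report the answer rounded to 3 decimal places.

-1.961

Fisher z-transforms: z1 = atanh(-0.61) = -0.708921, z2 = atanh(0.13) = 0.130740; difference d = -0.839661
Var(d) = 1/12 + 1/10 = 0.0833333 + 0.1000000 = 0.1833333
z = d/√Var(d) = -0.839661 / √0.1833333 = -0.839661 / 0.428174 = -1.961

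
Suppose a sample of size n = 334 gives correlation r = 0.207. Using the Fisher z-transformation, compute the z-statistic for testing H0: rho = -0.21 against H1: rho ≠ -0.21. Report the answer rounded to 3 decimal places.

z_r = atanh(0.207) = 0.210035,  z_0 = atanh(-0.21) = -0.213171
SE = 1/√(n−3) = 1/√331 = 0.054965
z = (z_r − z_0)/SE = (0.210035 − (-0.213171)) / 0.054965 = 0.423206 / 0.054965 = 7.700

7.700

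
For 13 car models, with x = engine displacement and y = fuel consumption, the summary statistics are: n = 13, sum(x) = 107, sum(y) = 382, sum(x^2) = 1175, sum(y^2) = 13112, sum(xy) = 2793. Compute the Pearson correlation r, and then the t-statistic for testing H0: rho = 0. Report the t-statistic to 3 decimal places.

Numerator: nΣxy − (Σx)(Σy) = 13·2793 − (107)(382) = -4565
Denominator: √[(nΣx²−(Σx)²)(nΣy²−(Σy)²)]
  nΣx²−(Σx)² = 13·1175 − 11449 = 3826;  nΣy²−(Σy)² = 13·13112 − 145924 = 24532
  √(3826·24532) = √93859432 = 9688.1078
r = -4565 / 9688.1078 = -0.4712
t = r·√(n−2)/√(1−r²) = -0.4712·√11 / √(1−0.222029) = -1.562794 / 0.882027 = -1.772

-1.772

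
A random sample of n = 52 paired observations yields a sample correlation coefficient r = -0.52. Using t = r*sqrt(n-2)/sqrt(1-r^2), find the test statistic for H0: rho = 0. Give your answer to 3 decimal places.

-4.305

t = r·√(n−2) / √(1−r²) with r = -0.52, n = 52
  = -0.52·√50 / √(1 − 0.2704)
  = -0.52·7.071068 / 0.854166
  = -3.676955 / 0.854166 = -4.305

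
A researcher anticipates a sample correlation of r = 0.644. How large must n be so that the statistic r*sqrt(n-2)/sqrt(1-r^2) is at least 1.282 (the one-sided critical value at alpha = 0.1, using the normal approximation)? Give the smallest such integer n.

5

Need r·√(n−2)/√(1−r²) ≥ 1.282
√(n−2) ≥ 1.282·√(1−0.414736) / 0.644 = 1.282·0.765025 / 0.644 = 1.5229
n−2 ≥ 2.3192  ⇒  n ≥ 4.3192
Smallest integer n = 5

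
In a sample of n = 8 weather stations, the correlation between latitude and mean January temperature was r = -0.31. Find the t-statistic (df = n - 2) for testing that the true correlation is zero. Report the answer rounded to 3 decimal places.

-0.799

1 − r² = 1 − 0.0961 = 0.9039;  √(1−r²) = 0.950737
√(n−2) = √6 = 2.449490
t = r·√(n−2)/√(1−r²) = -0.31 · 2.449490 / 0.950737 = -0.799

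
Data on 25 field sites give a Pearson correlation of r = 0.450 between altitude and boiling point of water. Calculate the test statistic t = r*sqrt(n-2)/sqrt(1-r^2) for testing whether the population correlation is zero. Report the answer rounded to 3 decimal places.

2.417

t = r·√(n−2) / √(1−r²) with r = 0.450, n = 25
  = 0.450·√23 / √(1 − 0.202500)
  = 0.450·4.795832 / 0.893029
  = 2.158124 / 0.893029 = 2.417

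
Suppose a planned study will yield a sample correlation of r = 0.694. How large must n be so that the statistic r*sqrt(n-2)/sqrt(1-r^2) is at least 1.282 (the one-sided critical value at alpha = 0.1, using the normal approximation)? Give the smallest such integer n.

4

r√(n−2)/√(1−r²) ≥ 1.282  ⇔  n−2 ≥ (1.282)²·(1−r²)/r²
(1−r²)/r² = (1−0.481636)/0.481636 = 1.0763
n ≥ 2 + 1.643524·1.0763 = 2 + 1.7689 = 3.7689
⌈3.7689⌉ = 4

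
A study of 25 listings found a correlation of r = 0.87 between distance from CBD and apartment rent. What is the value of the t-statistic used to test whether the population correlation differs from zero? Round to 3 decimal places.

8.462

t = r·√(n−2) / √(1−r²) with r = 0.87, n = 25
  = 0.87·√23 / √(1 − 0.7569)
  = 0.87·4.795832 / 0.493052
  = 4.172374 / 0.493052 = 8.462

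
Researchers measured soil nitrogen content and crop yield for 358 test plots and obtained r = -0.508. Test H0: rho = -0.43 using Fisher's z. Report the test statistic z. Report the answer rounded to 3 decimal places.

-1.887

z_r = atanh(-0.508) = -0.560030,  z_0 = atanh(-0.43) = -0.459897
SE = 1/√(n−3) = 1/√355 = 0.053074
z = (z_r − z_0)/SE = (-0.560030 − (-0.459897)) / 0.053074 = -0.100133 / 0.053074 = -1.887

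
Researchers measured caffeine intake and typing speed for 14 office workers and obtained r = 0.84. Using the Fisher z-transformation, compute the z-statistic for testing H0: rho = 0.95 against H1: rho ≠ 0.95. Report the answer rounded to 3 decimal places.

-2.025

z_r = atanh(0.84) = 1.221174,  z_0 = atanh(0.95) = 1.831781
SE = 1/√(n−3) = 1/√11 = 0.301511
z = (z_r − z_0)/SE = (1.221174 − 1.831781) / 0.301511 = -0.610607 / 0.301511 = -2.025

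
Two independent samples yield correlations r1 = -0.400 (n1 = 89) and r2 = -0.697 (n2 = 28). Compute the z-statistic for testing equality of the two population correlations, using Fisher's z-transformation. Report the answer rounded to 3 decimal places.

1.927

Fisher z-transforms: z1 = atanh(-0.400) = -0.423649, z2 = atanh(-0.697) = -0.861442; difference d = 0.437793
Var(d) = 1/86 + 1/25 = 0.0116279 + 0.0400000 = 0.0516279
z = d/√Var(d) = 0.437793 / √0.0516279 = 0.437793 / 0.227218 = 1.927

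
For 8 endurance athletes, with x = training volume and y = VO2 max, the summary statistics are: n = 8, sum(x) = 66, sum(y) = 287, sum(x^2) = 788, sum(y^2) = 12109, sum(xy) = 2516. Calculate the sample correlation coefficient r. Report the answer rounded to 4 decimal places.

S_xy = nΣxy − ΣxΣy = 8·2516 − 66·287 = 20128 − 18942 = 1186
S_xx = nΣx² − (Σx)² = 8·788 − 66² = 6304 − 4356 = 1948
S_yy = nΣy² − (Σy)² = 8·12109 − 287² = 96872 − 82369 = 14503
r = S_xy / √(S_xx·S_yy) = 1186 / √(1948·14503) = 1186 / √28251844 = 1186 / 5315.2464 = 0.2231

0.2231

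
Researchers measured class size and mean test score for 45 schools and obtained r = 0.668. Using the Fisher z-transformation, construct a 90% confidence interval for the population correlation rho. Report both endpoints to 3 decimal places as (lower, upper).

(0.503, 0.786)

z_r = atanh(0.668) = 0.807123;  SE = 1/√(n−3) = 1/√42 = 0.154303
z-limits: 0.807123 ± 1.645·0.154303 = 0.807123 ± 0.253828 = [0.553295, 1.060951]
ρ-limits: (tanh 0.553295, tanh 1.060951) = (0.503, 0.786)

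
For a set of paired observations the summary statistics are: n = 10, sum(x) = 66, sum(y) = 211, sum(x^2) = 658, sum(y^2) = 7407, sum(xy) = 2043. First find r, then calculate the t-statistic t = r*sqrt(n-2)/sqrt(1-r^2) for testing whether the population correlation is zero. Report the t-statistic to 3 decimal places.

3.802

S_xy = nΣxy − ΣxΣy = 10·2043 − 66·211 = 20430 − 13926 = 6504
S_xx = nΣx² − (Σx)² = 10·658 − 66² = 6580 − 4356 = 2224
S_yy = nΣy² − (Σy)² = 10·7407 − 211² = 74070 − 44521 = 29549
r = S_xy / √(S_xx·S_yy) = 6504 / √(2224·29549) = 6504 / √65716976 = 6504 / 8106.6008 = 0.8023
t = r·√(n−2)/√(1−r²) = 0.8023·√8 / √(1−0.643685) = 2.269247 / 0.596921 = 3.802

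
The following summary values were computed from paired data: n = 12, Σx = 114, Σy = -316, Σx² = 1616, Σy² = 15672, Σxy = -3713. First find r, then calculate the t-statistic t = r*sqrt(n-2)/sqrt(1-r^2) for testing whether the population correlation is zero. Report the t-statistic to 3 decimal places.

S_xy = nΣxy − ΣxΣy = 12·(-3713) − 114·(-316) = -44556 − (-36024) = -8532
S_xx = nΣx² − (Σx)² = 12·1616 − 114² = 19392 − 12996 = 6396
S_yy = nΣy² − (Σy)² = 12·15672 − (-316)² = 188064 − 99856 = 88208
r = S_xy / √(S_xx·S_yy) = -8532 / √(6396·88208) = -8532 / √564178368 = -8532 / 23752.4392 = -0.3592
t = r·√(n−2)/√(1−r²) = -0.3592·√10 / √(1−0.129025) = -1.135890 / 0.933260 = -1.217

-1.217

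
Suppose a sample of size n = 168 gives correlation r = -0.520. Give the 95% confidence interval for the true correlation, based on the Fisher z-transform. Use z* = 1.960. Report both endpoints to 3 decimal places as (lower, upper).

(-0.622, -0.400)

Fisher z: z_r = atanh(r) = ½·ln((1+(-0.520))/(1−(-0.520))) = -0.576340
SE(z) = 1/√(n−3) = 1/√165 = 0.077850
95% ⇒ z* = 1.960; margin = 1.960·0.077850 = 0.152586
CI on z-scale: (-0.728926, -0.423754)
Back-transform: tanh(-0.728926) = -0.622408, tanh(-0.423754) = -0.400088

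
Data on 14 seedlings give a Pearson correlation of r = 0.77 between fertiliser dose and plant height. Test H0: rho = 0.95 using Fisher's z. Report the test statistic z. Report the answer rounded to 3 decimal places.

z_r = atanh(0.77) = 1.020328,  z_0 = atanh(0.95) = 1.831781
SE = 1/√(n−3) = 1/√11 = 0.301511
z = (z_r − z_0)/SE = (1.020328 − 1.831781) / 0.301511 = -0.811453 / 0.301511 = -2.691

-2.691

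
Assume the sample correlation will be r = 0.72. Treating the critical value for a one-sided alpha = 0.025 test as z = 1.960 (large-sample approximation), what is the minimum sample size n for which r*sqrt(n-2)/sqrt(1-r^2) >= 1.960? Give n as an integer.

r√(n−2)/√(1−r²) ≥ 1.960  ⇔  n−2 ≥ (1.960)²·(1−r²)/r²
(1−r²)/r² = (1−0.5184)/0.5184 = 0.9290
n ≥ 2 + 3.8416·0.9290 = 2 + 3.5688 = 5.5688
⌈5.5688⌉ = 6

6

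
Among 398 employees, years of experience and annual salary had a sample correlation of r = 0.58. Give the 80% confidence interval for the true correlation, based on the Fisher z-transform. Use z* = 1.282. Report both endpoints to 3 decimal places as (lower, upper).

Fisher z: z_r = atanh(r) = ½·ln((1+0.58)/(1−0.58)) = 0.662463
SE(z) = 1/√(n−3) = 1/√395 = 0.050315
80% ⇒ z* = 1.282; margin = 1.282·0.050315 = 0.064504
CI on z-scale: (0.597959, 0.726967)
Back-transform: tanh(0.597959) = 0.535596, tanh(0.726967) = 0.621206

(0.536, 0.621)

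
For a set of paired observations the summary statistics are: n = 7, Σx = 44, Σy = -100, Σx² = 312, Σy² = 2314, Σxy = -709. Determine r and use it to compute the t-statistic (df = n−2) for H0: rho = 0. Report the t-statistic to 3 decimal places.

Numerator: nΣxy − (Σx)(Σy) = 7·(-709) − (44)(-100) = -563
Denominator: √[(nΣx²−(Σx)²)(nΣy²−(Σy)²)]
  nΣx²−(Σx)² = 7·312 − 1936 = 248;  nΣy²−(Σy)² = 7·2314 − 10000 = 6198
  √(248·6198) = √1537104 = 1239.8000
r = -563 / 1239.8000 = -0.4541
t = r·√(n−2)/√(1−r²) = -0.4541·√5 / √(1−0.206207) = -1.015398 / 0.890951 = -1.140

-1.140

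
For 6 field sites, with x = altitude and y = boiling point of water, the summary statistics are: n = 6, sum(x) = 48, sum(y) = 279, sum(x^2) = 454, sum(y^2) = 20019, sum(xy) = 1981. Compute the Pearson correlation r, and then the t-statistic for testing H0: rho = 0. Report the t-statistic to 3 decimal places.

-0.765

S_xy = nΣxy − ΣxΣy = 6·1981 − 48·279 = 11886 − 13392 = -1506
S_xx = nΣx² − (Σx)² = 6·454 − 48² = 2724 − 2304 = 420
S_yy = nΣy² − (Σy)² = 6·20019 − 279² = 120114 − 77841 = 42273
r = S_xy / √(S_xx·S_yy) = -1506 / √(420·42273) = -1506 / √17754660 = -1506 / 4213.6279 = -0.3574
t = r·√(n−2)/√(1−r²) = -0.3574·√4 / √(1−0.127735) = -0.714800 / 0.933951 = -0.765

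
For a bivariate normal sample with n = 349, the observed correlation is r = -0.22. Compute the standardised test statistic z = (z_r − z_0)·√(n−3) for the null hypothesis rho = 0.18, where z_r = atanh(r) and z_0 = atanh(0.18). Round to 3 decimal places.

z_r = atanh(-0.22) = -0.223656,  z_0 = atanh(0.18) = 0.181983
SE = 1/√(n−3) = 1/√346 = 0.053760
z = (z_r − z_0)/SE = (-0.223656 − 0.181983) / 0.053760 = -0.405639 / 0.053760 = -7.545

-7.545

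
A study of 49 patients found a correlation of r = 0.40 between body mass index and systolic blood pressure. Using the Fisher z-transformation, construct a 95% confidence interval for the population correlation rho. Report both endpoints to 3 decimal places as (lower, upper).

(0.134, 0.612)

z_r = atanh(0.40) = 0.423649;  SE = 1/√(n−3) = 1/√46 = 0.147442
z-limits: 0.423649 ± 1.960·0.147442 = 0.423649 ± 0.288986 = [0.134663, 0.712635]
ρ-limits: (tanh 0.134663, tanh 0.712635) = (0.134, 0.612)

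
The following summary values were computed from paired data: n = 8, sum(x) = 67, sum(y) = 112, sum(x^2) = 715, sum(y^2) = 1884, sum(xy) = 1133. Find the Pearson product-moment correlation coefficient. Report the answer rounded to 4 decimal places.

0.8843

S_xy = nΣxy − ΣxΣy = 8·1133 − 67·112 = 9064 − 7504 = 1560
S_xx = nΣx² − (Σx)² = 8·715 − 67² = 5720 − 4489 = 1231
S_yy = nΣy² − (Σy)² = 8·1884 − 112² = 15072 − 12544 = 2528
r = S_xy / √(S_xx·S_yy) = 1560 / √(1231·2528) = 1560 / √3111968 = 1560 / 1764.0771 = 0.8843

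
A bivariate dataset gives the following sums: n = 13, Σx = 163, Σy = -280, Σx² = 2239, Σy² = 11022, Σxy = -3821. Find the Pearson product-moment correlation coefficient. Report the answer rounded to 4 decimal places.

-0.3143

S_xy = nΣxy − ΣxΣy = 13·(-3821) − 163·(-280) = -49673 − (-45640) = -4033
S_xx = nΣx² − (Σx)² = 13·2239 − 163² = 29107 − 26569 = 2538
S_yy = nΣy² − (Σy)² = 13·11022 − (-280)² = 143286 − 78400 = 64886
r = S_xy / √(S_xx·S_yy) = -4033 / √(2538·64886) = -4033 / √164680668 = -4033 / 12832.7966 = -0.3143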